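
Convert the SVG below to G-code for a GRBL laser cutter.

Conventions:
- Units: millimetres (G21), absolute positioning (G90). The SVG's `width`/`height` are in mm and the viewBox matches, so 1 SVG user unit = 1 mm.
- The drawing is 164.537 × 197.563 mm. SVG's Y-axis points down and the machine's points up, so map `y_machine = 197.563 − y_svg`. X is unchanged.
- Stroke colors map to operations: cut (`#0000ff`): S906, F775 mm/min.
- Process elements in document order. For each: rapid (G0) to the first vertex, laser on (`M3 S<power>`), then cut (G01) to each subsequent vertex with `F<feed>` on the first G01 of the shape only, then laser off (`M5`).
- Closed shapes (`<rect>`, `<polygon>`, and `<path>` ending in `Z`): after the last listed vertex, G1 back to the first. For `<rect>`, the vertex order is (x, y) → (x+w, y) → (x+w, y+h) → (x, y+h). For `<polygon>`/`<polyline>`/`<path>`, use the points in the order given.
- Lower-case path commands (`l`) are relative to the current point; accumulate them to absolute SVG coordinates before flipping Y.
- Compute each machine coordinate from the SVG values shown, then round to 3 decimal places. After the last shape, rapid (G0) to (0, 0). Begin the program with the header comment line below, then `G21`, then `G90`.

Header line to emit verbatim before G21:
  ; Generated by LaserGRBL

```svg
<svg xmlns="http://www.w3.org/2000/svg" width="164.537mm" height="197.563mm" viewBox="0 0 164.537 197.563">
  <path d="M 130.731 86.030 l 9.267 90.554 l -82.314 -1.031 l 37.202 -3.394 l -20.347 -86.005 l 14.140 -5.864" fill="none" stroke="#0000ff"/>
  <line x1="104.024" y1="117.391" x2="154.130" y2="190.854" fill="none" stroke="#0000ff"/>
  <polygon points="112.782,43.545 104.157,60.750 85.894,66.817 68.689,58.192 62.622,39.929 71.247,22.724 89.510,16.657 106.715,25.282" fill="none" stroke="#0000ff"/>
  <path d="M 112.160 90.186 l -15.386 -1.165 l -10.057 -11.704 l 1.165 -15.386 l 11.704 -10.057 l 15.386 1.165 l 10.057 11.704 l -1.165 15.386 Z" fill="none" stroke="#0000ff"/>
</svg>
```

Since the viewBox matches the mm dimensions, user units are millimetres directly. The only transform is the Y-flip y_m = 197.563 − y_svg.

Shape 1 is a open polyline drawn with `<path>`. Its stroke #0000ff means cut at S906, F775. After flipping Y the toolpath is (130.731,111.533) → (139.998,20.979) → (57.684,22.010) → (94.886,25.404) → (74.539,111.409) → (88.679,117.273).

Shape 2 is a line segment drawn with `<line>`. Its stroke #0000ff means cut at S906, F775. After flipping Y the toolpath is (104.024,80.172) → (154.130,6.709).

Shape 3 is a regular polygon drawn with `<polygon>`. Its stroke #0000ff means cut at S906, F775. After flipping Y the toolpath is (112.782,154.018) → (104.157,136.813) → (85.894,130.746) → (68.689,139.371) → (62.622,157.634) → (71.247,174.839) → (89.510,180.906) → (106.715,172.281) → (112.782,154.018), returning to the start.

Shape 4 is a regular polygon drawn with `<path>`. Its stroke #0000ff means cut at S906, F775. After flipping Y the toolpath is (112.160,107.377) → (96.774,108.542) → (86.717,120.246) → (87.882,135.632) → (99.586,145.689) → (114.972,144.524) → (125.029,132.820) → (123.864,117.434) → (112.160,107.377), returning to the start.

; Generated by LaserGRBL
G21
G90
G0 X130.731 Y111.533
M3 S906
G01 X139.998 Y20.979 F775
G01 X57.684 Y22.010
G01 X94.886 Y25.404
G01 X74.539 Y111.409
G01 X88.679 Y117.273
M5
G0 X104.024 Y80.172
M3 S906
G01 X154.130 Y6.709 F775
M5
G0 X112.782 Y154.018
M3 S906
G01 X104.157 Y136.813 F775
G01 X85.894 Y130.746
G01 X68.689 Y139.371
G01 X62.622 Y157.634
G01 X71.247 Y174.839
G01 X89.510 Y180.906
G01 X106.715 Y172.281
G01 X112.782 Y154.018
M5
G0 X112.160 Y107.377
M3 S906
G01 X96.774 Y108.542 F775
G01 X86.717 Y120.246
G01 X87.882 Y135.632
G01 X99.586 Y145.689
G01 X114.972 Y144.524
G01 X125.029 Y132.820
G01 X123.864 Y117.434
G01 X112.160 Y107.377
M5
G0 X0.000 Y0.000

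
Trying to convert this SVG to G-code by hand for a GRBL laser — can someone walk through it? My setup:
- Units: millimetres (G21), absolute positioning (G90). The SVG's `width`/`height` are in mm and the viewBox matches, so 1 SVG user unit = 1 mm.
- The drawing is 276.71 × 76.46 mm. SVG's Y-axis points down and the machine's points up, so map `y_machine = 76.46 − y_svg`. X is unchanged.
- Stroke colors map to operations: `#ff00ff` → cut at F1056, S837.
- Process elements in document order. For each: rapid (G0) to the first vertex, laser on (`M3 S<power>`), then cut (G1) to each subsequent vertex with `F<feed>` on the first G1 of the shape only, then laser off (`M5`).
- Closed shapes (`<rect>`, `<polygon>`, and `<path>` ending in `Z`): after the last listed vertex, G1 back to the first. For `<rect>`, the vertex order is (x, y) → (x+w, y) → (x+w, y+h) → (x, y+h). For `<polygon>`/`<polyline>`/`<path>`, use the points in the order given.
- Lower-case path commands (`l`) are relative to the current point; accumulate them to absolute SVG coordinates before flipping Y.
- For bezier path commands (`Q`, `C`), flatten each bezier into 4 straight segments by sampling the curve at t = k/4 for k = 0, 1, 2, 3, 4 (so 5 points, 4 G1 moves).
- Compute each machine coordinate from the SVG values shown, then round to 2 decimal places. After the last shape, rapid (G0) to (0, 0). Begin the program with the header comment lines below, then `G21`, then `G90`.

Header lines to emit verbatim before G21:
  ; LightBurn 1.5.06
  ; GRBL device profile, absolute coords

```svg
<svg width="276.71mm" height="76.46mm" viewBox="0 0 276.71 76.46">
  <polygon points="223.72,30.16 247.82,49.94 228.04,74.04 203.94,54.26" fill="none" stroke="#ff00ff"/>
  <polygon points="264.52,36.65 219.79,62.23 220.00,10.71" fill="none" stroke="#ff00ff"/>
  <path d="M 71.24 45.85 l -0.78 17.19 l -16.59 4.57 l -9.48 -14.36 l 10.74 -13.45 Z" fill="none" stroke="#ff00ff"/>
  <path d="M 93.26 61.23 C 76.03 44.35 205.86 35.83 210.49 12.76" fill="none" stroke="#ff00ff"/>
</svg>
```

; LightBurn 1.5.06
; GRBL device profile, absolute coords
G21
G90
G0 X223.72 Y46.30
M3 S837
G1 X247.82 Y26.52 F1056
G1 X228.04 Y2.42
G1 X203.94 Y22.20
G1 X223.72 Y46.30
M5
G0 X264.52 Y39.81
M3 S837
G1 X219.79 Y14.23 F1056
G1 X220.00 Y65.75
G1 X264.52 Y39.81
M5
G0 X71.24 Y30.61
M3 S837
G1 X70.46 Y13.42 F1056
G1 X53.87 Y8.85
G1 X44.39 Y23.21
G1 X55.13 Y36.66
G1 X71.24 Y30.61
M5
G0 X93.26 Y15.23
M3 S837
G1 X103.66 Y26.68 F1056
G1 X143.68 Y37.14
G1 X187.80 Y48.77
G1 X210.49 Y63.70
M5
G0 X0.00 Y0.00

viewBox `0 0 276.71 76.46` with mm width/height → 1 unit = 1 mm. Flip: y_m = 76.46 − y_svg.

**Shape 1** — `<polygon>` regular polygon, stroke `#ff00ff` → cut (S837, F1056). Machine vertices: (223.72,46.30) → (247.82,26.52) → (228.04,2.42) → (203.94,22.20) → (223.72,46.30). Closed: final G1 returns to the first vertex.

**Shape 2** — `<polygon>` regular polygon, stroke `#ff00ff` → cut (S837, F1056). Machine vertices: (264.52,39.81) → (219.79,14.23) → (220.00,65.75) → (264.52,39.81). Closed: final G1 returns to the first vertex.

**Shape 3** — `<path>` regular polygon, stroke `#ff00ff` → cut (S837, F1056). Machine vertices: (71.24,30.61) → (70.46,13.42) → (53.87,8.85) → (44.39,23.21) → (55.13,36.66) → (71.24,30.61). Closed: final G1 returns to the first vertex.

**Shape 4** — `<path>` cubic bezier, stroke `#ff00ff` → cut (S837, F1056). Control points (SVG): P0=(93.26,61.23), P1=(76.03,44.35), P2=(205.86,35.83), P3=(210.49,12.76); sampled at t=k/4. Machine vertices: (93.26,15.23) → (103.66,26.68) → (143.68,37.14) → (187.80,48.77) → (210.49,63.70). Open path.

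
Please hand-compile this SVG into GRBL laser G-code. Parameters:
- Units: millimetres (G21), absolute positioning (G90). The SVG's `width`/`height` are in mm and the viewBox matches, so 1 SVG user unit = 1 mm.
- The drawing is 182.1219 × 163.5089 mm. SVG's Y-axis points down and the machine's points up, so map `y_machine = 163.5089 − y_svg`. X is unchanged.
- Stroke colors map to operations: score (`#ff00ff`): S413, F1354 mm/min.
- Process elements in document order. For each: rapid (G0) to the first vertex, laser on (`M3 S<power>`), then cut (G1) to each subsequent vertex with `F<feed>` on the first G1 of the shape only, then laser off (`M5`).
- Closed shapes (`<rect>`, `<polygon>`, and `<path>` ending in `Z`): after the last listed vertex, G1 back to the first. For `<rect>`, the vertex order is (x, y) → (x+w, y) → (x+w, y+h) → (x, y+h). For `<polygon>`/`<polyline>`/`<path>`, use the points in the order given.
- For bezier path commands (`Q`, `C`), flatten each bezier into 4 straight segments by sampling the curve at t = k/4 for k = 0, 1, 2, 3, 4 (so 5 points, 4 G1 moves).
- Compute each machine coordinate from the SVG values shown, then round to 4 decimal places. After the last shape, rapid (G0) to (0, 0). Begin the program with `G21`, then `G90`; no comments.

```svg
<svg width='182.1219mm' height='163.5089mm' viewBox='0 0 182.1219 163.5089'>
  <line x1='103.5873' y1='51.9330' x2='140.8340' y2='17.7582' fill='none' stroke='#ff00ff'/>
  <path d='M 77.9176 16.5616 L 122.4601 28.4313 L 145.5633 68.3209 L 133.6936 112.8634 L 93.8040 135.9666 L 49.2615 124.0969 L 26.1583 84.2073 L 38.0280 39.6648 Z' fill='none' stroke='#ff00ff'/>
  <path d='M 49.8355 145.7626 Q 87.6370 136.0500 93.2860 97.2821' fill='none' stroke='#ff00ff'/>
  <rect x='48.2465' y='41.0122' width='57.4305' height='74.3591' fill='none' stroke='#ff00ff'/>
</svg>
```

viewBox `0 0 182.1219 163.5089` with mm width/height → 1 unit = 1 mm. Flip: y_m = 163.5089 − y_svg.

**Shape 1** — `<line>` line segment, stroke `#ff00ff` → score (S413, F1354). Machine vertices: (103.5873,111.5759) → (140.8340,145.7507). Open path.

**Shape 2** — `<path>` regular polygon, stroke `#ff00ff` → score (S413, F1354). Machine vertices: (77.9176,146.9473) → (122.4601,135.0776) → (145.5633,95.1880) → (133.6936,50.6455) → (93.8040,27.5423) → (49.2615,39.4120) → (26.1583,79.3016) → (38.0280,123.8441) → (77.9176,146.9473). Closed: final G1 returns to the first vertex.

**Shape 3** — `<path>` quadratic bezier, stroke `#ff00ff` → score (S413, F1354). Control points (SVG): P0=(49.8355,145.7626), P1=(87.6370,136.0500), P2=(93.2860,97.2821); sampled at t=k/4. Machine vertices: (49.8355,17.7463) → (66.7267,24.4186) → (79.5989,34.7227) → (88.4520,48.6588) → (93.2860,66.2268). Open path.

**Shape 4** — `<rect>` rectangle, stroke `#ff00ff` → score (S413, F1354). Machine vertices: (48.2465,122.4967) → (105.6770,122.4967) → (105.6770,48.1376) → (48.2465,48.1376) → (48.2465,122.4967). Closed: final G1 returns to the first vertex.

G21
G90
G0 X103.5873 Y111.5759
M3 S413
G1 X140.8340 Y145.7507 F1354
M5
G0 X77.9176 Y146.9473
M3 S413
G1 X122.4601 Y135.0776 F1354
G1 X145.5633 Y95.1880
G1 X133.6936 Y50.6455
G1 X93.8040 Y27.5423
G1 X49.2615 Y39.4120
G1 X26.1583 Y79.3016
G1 X38.0280 Y123.8441
G1 X77.9176 Y146.9473
M5
G0 X49.8355 Y17.7463
M3 S413
G1 X66.7267 Y24.4186 F1354
G1 X79.5989 Y34.7227
G1 X88.4520 Y48.6588
G1 X93.2860 Y66.2268
M5
G0 X48.2465 Y122.4967
M3 S413
G1 X105.6770 Y122.4967 F1354
G1 X105.6770 Y48.1376
G1 X48.2465 Y48.1376
G1 X48.2465 Y122.4967
M5
G0 X0.0000 Y0.0000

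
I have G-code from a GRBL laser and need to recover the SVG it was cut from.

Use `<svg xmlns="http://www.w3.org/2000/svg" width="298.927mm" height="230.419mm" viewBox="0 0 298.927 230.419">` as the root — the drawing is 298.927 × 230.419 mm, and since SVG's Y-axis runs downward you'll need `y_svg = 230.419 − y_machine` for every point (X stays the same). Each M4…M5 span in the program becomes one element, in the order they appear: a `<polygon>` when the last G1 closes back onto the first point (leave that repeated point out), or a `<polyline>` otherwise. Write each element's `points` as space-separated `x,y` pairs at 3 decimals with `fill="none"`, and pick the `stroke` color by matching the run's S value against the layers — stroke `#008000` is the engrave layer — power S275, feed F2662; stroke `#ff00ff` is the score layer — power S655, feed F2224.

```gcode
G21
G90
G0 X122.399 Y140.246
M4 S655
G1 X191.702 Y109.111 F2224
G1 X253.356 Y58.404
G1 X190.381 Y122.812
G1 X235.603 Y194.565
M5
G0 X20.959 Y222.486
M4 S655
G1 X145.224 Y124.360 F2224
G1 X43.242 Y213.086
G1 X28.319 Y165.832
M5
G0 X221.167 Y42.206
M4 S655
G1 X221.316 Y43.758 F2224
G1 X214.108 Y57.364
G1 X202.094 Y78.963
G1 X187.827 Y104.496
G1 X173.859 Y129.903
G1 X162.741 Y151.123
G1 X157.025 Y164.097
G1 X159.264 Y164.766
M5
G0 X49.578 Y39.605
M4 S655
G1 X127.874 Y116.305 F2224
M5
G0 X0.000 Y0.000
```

y_svg = 230.419 − y_m. Every run uses S655, so all elements get stroke `#ff00ff` (score).

[1] open run; points: 122.399,90.173 191.702,121.308 253.356,172.015 190.381,107.607 235.603,35.854

[2] open run; points: 20.959,7.933 145.224,106.059 43.242,17.333 28.319,64.587

[3] open run; points: 221.167,188.213 221.316,186.661 214.108,173.055 202.094,151.456 187.827,125.923 173.859,100.516 162.741,79.296 157.025,66.322 159.264,65.653

[4] open run; points: 49.578,190.814 127.874,114.114

<svg xmlns="http://www.w3.org/2000/svg" width="298.927mm" height="230.419mm" viewBox="0 0 298.927 230.419">
  <polyline points="122.399,90.173 191.702,121.308 253.356,172.015 190.381,107.607 235.603,35.854" fill="none" stroke="#ff00ff"/>
  <polyline points="20.959,7.933 145.224,106.059 43.242,17.333 28.319,64.587" fill="none" stroke="#ff00ff"/>
  <polyline points="221.167,188.213 221.316,186.661 214.108,173.055 202.094,151.456 187.827,125.923 173.859,100.516 162.741,79.296 157.025,66.322 159.264,65.653" fill="none" stroke="#ff00ff"/>
  <polyline points="49.578,190.814 127.874,114.114" fill="none" stroke="#ff00ff"/>
</svg>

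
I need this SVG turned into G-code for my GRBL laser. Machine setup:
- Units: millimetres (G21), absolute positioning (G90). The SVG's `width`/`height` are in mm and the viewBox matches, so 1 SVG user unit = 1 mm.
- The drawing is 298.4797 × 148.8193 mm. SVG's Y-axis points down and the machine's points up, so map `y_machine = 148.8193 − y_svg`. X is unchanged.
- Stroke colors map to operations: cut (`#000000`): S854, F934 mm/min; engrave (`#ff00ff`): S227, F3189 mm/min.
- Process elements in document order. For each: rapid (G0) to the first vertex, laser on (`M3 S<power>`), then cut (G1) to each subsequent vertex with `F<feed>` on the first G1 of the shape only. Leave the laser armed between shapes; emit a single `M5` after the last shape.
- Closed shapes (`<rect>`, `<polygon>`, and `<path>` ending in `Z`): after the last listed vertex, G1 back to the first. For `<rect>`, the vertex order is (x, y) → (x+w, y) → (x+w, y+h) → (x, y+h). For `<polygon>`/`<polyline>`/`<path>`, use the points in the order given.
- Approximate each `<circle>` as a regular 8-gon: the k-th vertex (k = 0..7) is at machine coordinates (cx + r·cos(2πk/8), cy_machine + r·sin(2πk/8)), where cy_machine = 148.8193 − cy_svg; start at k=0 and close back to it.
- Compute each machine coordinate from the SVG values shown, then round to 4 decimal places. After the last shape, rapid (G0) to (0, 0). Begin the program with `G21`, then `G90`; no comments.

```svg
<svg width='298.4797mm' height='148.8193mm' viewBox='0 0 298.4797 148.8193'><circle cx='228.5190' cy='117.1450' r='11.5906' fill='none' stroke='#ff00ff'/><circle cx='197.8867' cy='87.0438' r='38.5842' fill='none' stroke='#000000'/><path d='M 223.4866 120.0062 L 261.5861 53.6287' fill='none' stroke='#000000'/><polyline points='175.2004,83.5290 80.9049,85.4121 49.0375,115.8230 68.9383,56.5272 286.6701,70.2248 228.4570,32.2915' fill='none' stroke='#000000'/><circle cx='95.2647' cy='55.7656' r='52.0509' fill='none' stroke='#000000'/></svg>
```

1 u = 1 mm; y_m = 148.8193 − y.

[1] `<circle>` circle, #ff00ff→engrave S227 F3189: (240.1096,31.6743) → (236.7148,39.8701) → (228.5190,43.2649) → (220.3232,39.8701) → (216.9284,31.6743) → (220.3232,23.4785) → (228.5190,20.0837) → (236.7148,23.4785) → (240.1096,31.6743) (closed)

[2] `<circle>` circle, #000000→cut S854 F934: (236.4709,61.7755) → (225.1698,89.0586) → (197.8867,100.3597) → (170.6036,89.0586) → (159.3025,61.7755) → (170.6036,34.4924) → (197.8867,23.1913) → (225.1698,34.4924) → (236.4709,61.7755) (closed)

[3] `<path>` line segment, #000000→cut S854 F934: (223.4866,28.8131) → (261.5861,95.1906)

[4] `<polyline>` open polyline, #000000→cut S854 F934: (175.2004,65.2903) → (80.9049,63.4072) → (49.0375,32.9963) → (68.9383,92.2921) → (286.6701,78.5945) → (228.4570,116.5278)

[5] `<circle>` circle, #000000→cut S854 F934: (147.3156,93.0537) → (132.0702,129.8592) → (95.2647,145.1046) → (58.4592,129.8592) → (43.2138,93.0537) → (58.4592,56.2482) → (95.2647,41.0028) → (132.0702,56.2482) → (147.3156,93.0537) (closed)

G21
G90
G0 X240.1096 Y31.6743
M3 S227
G1 X236.7148 Y39.8701 F3189
G1 X228.5190 Y43.2649
G1 X220.3232 Y39.8701
G1 X216.9284 Y31.6743
G1 X220.3232 Y23.4785
G1 X228.5190 Y20.0837
G1 X236.7148 Y23.4785
G1 X240.1096 Y31.6743
G0 X236.4709 Y61.7755
M3 S854
G1 X225.1698 Y89.0586 F934
G1 X197.8867 Y100.3597
G1 X170.6036 Y89.0586
G1 X159.3025 Y61.7755
G1 X170.6036 Y34.4924
G1 X197.8867 Y23.1913
G1 X225.1698 Y34.4924
G1 X236.4709 Y61.7755
G0 X223.4866 Y28.8131
M3 S854
G1 X261.5861 Y95.1906 F934
G0 X175.2004 Y65.2903
M3 S854
G1 X80.9049 Y63.4072 F934
G1 X49.0375 Y32.9963
G1 X68.9383 Y92.2921
G1 X286.6701 Y78.5945
G1 X228.4570 Y116.5278
G0 X147.3156 Y93.0537
M3 S854
G1 X132.0702 Y129.8592 F934
G1 X95.2647 Y145.1046
G1 X58.4592 Y129.8592
G1 X43.2138 Y93.0537
G1 X58.4592 Y56.2482
G1 X95.2647 Y41.0028
G1 X132.0702 Y56.2482
G1 X147.3156 Y93.0537
M5
G0 X0.0000 Y0.0000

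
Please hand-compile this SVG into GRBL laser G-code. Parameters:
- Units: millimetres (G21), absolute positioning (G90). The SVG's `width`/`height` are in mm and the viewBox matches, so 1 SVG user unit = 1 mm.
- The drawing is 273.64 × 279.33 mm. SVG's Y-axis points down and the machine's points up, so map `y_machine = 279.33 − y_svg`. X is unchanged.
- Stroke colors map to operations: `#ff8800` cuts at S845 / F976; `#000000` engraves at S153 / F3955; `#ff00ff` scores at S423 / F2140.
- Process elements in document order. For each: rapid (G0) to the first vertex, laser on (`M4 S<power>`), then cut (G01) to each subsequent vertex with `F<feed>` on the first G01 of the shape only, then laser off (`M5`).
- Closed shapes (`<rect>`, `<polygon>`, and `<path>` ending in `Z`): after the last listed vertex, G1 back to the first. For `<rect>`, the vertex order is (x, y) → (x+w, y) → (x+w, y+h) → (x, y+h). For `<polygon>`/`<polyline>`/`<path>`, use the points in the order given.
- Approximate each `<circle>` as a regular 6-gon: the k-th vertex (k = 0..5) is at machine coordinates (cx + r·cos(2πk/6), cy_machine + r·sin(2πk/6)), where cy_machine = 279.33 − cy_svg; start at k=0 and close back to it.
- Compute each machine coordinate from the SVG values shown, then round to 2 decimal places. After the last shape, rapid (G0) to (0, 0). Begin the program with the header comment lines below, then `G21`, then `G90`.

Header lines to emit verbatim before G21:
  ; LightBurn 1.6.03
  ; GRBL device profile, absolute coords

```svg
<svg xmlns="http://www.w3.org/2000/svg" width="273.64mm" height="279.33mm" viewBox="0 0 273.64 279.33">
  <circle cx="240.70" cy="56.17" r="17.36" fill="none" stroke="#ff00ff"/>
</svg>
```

1 u = 1 mm; y_m = 279.33 − y.

[1] `<circle>` circle, #ff00ff→score S423 F2140: (258.06,223.16) → (249.38,238.19) → (232.02,238.19) → (223.34,223.16) → (232.02,208.13) → (249.38,208.13) → (258.06,223.16) (closed)

; LightBurn 1.6.03
; GRBL device profile, absolute coords
G21
G90
G0 X258.06 Y223.16
M4 S423
G01 X249.38 Y238.19 F2140
G01 X232.02 Y238.19
G01 X223.34 Y223.16
G01 X232.02 Y208.13
G01 X249.38 Y208.13
G01 X258.06 Y223.16
M5
G0 X0.00 Y0.00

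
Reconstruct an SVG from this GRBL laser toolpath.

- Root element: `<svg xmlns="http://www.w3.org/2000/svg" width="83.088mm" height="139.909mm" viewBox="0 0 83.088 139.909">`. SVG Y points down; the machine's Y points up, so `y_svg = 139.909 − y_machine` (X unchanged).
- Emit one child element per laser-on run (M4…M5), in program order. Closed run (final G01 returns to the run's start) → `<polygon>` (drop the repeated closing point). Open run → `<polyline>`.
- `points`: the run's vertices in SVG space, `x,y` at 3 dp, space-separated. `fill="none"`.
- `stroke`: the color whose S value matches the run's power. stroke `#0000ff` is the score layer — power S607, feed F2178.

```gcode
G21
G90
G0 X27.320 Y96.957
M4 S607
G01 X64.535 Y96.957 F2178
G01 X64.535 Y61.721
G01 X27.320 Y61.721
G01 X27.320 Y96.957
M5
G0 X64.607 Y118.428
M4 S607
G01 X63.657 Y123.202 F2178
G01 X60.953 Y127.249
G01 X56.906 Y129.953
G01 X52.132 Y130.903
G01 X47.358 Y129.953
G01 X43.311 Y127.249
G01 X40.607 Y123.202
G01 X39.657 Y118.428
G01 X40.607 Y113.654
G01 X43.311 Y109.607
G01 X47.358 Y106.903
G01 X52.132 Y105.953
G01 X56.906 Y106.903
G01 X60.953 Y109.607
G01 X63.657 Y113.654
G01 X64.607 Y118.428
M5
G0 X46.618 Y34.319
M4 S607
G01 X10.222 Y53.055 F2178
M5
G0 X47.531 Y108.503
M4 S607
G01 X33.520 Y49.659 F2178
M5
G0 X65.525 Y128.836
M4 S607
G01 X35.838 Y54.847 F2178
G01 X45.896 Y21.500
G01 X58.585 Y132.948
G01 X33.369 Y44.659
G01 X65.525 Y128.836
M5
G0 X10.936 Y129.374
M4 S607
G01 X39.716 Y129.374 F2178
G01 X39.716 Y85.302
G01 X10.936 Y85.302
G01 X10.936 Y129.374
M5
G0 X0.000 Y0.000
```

y_svg = 139.909 − y_m. Every run uses S607, so all elements get stroke `#0000ff` (score).

[1] closed run; points: 27.320,42.952 64.535,42.952 64.535,78.188 27.320,78.188

[2] closed run; points: 64.607,21.481 63.657,16.707 60.953,12.660 56.906,9.956 52.132,9.006 47.358,9.956 43.311,12.660 40.607,16.707 39.657,21.481 40.607,26.255 43.311,30.302 47.358,33.006 52.132,33.956 56.906,33.006 60.953,30.302 63.657,26.255

[3] open run; points: 46.618,105.590 10.222,86.854

[4] open run; points: 47.531,31.406 33.520,90.250

[5] closed run; points: 65.525,11.073 35.838,85.062 45.896,118.409 58.585,6.961 33.369,95.250

[6] closed run; points: 10.936,10.535 39.716,10.535 39.716,54.607 10.936,54.607

<svg xmlns="http://www.w3.org/2000/svg" width="83.088mm" height="139.909mm" viewBox="0 0 83.088 139.909">
  <polygon points="27.320,42.952 64.535,42.952 64.535,78.188 27.320,78.188" fill="none" stroke="#0000ff"/>
  <polygon points="64.607,21.481 63.657,16.707 60.953,12.660 56.906,9.956 52.132,9.006 47.358,9.956 43.311,12.660 40.607,16.707 39.657,21.481 40.607,26.255 43.311,30.302 47.358,33.006 52.132,33.956 56.906,33.006 60.953,30.302 63.657,26.255" fill="none" stroke="#0000ff"/>
  <polyline points="46.618,105.590 10.222,86.854" fill="none" stroke="#0000ff"/>
  <polyline points="47.531,31.406 33.520,90.250" fill="none" stroke="#0000ff"/>
  <polygon points="65.525,11.073 35.838,85.062 45.896,118.409 58.585,6.961 33.369,95.250" fill="none" stroke="#0000ff"/>
  <polygon points="10.936,10.535 39.716,10.535 39.716,54.607 10.936,54.607" fill="none" stroke="#0000ff"/>
</svg>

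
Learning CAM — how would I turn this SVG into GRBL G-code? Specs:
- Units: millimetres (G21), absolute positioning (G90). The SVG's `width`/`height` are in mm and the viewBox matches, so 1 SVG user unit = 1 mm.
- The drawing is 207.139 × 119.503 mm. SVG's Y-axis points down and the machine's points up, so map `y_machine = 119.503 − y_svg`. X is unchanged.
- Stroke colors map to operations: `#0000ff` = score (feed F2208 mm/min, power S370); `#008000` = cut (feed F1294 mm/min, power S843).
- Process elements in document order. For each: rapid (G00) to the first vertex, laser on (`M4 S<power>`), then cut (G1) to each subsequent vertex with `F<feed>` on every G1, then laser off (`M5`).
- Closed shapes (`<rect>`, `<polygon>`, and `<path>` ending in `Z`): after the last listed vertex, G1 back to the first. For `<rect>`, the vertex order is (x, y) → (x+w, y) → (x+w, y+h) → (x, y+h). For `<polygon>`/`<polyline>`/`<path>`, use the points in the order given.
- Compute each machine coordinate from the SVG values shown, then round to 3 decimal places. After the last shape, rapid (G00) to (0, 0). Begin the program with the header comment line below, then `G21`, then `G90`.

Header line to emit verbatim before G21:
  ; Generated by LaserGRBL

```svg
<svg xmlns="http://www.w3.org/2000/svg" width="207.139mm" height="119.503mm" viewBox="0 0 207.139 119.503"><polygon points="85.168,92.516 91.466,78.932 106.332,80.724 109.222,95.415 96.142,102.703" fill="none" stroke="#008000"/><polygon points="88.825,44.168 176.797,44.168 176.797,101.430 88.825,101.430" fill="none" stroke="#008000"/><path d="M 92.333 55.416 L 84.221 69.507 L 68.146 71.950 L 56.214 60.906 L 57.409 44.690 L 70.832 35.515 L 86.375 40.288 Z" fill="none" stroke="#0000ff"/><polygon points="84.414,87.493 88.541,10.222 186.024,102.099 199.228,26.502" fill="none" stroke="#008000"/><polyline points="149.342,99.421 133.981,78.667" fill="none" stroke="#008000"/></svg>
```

; Generated by LaserGRBL
G21
G90
G00 X85.168 Y26.987
M4 S843
G1 X91.466 Y40.571 F1294
G1 X106.332 Y38.779 F1294
G1 X109.222 Y24.088 F1294
G1 X96.142 Y16.800 F1294
G1 X85.168 Y26.987 F1294
M5
G00 X88.825 Y75.335
M4 S843
G1 X176.797 Y75.335 F1294
G1 X176.797 Y18.073 F1294
G1 X88.825 Y18.073 F1294
G1 X88.825 Y75.335 F1294
M5
G00 X92.333 Y64.087
M4 S370
G1 X84.221 Y49.996 F2208
G1 X68.146 Y47.553 F2208
G1 X56.214 Y58.597 F2208
G1 X57.409 Y74.813 F2208
G1 X70.832 Y83.988 F2208
G1 X86.375 Y79.215 F2208
G1 X92.333 Y64.087 F2208
M5
G00 X84.414 Y32.010
M4 S843
G1 X88.541 Y109.281 F1294
G1 X186.024 Y17.404 F1294
G1 X199.228 Y93.001 F1294
G1 X84.414 Y32.010 F1294
M5
G00 X149.342 Y20.082
M4 S843
G1 X133.981 Y40.836 F1294
M5
G00 X0.000 Y0.000

viewBox `0 0 207.139 119.503` with mm width/height → 1 unit = 1 mm. Flip: y_m = 119.503 − y_svg.

**Shape 1** — `<polygon>` regular polygon, stroke `#008000` → cut (S843, F1294). Machine vertices: (85.168,26.987) → (91.466,40.571) → (106.332,38.779) → (109.222,24.088) → (96.142,16.800) → (85.168,26.987). Closed: final G1 returns to the first vertex.

**Shape 2** — `<polygon>` rectangle, stroke `#008000` → cut (S843, F1294). Machine vertices: (88.825,75.335) → (176.797,75.335) → (176.797,18.073) → (88.825,18.073) → (88.825,75.335). Closed: final G1 returns to the first vertex.

**Shape 3** — `<path>` regular polygon, stroke `#0000ff` → score (S370, F2208). Machine vertices: (92.333,64.087) → (84.221,49.996) → (68.146,47.553) → (56.214,58.597) → (57.409,74.813) → (70.832,83.988) → (86.375,79.215) → (92.333,64.087). Closed: final G1 returns to the first vertex.

**Shape 4** — `<polygon>` closed polygon, stroke `#008000` → cut (S843, F1294). Machine vertices: (84.414,32.010) → (88.541,109.281) → (186.024,17.404) → (199.228,93.001) → (84.414,32.010). Closed: final G1 returns to the first vertex.

**Shape 5** — `<polyline>` line segment, stroke `#008000` → cut (S843, F1294). Machine vertices: (149.342,20.082) → (133.981,40.836). Open path.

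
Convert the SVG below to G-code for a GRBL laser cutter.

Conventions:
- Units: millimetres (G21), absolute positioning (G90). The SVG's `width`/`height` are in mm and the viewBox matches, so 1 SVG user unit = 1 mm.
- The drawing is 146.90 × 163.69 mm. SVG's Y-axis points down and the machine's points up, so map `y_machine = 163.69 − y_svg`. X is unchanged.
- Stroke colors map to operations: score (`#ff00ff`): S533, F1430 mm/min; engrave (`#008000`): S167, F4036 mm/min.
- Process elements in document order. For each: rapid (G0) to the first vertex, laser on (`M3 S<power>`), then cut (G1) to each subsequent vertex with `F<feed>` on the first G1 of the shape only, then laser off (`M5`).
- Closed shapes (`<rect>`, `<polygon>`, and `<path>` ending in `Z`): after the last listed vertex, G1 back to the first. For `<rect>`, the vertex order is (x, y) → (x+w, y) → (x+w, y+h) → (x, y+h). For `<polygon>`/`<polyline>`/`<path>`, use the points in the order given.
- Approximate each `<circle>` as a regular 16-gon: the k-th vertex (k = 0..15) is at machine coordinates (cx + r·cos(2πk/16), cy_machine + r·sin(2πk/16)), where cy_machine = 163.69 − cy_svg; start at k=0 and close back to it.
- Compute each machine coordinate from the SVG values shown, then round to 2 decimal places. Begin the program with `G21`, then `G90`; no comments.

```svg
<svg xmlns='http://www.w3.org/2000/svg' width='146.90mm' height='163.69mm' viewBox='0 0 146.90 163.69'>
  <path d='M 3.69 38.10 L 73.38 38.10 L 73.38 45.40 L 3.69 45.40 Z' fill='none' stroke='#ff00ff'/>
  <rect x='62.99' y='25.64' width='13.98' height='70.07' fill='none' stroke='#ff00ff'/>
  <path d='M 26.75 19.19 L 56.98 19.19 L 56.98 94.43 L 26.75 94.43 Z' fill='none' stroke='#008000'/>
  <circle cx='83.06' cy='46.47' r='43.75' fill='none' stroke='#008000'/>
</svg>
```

1 u = 1 mm; y_m = 163.69 − y.

[1] `<path>` rectangle, #ff00ff→score S533 F1430: (3.69,125.59) → (73.38,125.59) → (73.38,118.29) → (3.69,118.29) → (3.69,125.59) (closed)

[2] `<rect>` rectangle, #ff00ff→score S533 F1430: (62.99,138.05) → (76.97,138.05) → (76.97,67.98) → (62.99,67.98) → (62.99,138.05) (closed)

[3] `<path>` rectangle, #008000→engrave S167 F4036: (26.75,144.50) → (56.98,144.50) → (56.98,69.26) → (26.75,69.26) → (26.75,144.50) (closed)

[4] `<circle>` circle, #008000→engrave S167 F4036: (126.81,117.22) → (123.48,133.96) → (114.00,148.16) → (99.80,157.64) → (83.06,160.97) → (66.32,157.64) → (52.12,148.16) → (42.64,133.96) → (39.31,117.22) → (42.64,100.48) → (52.12,86.28) → (66.32,76.80) → (83.06,73.47) → (99.80,76.80) → (114.00,86.28) → (123.48,100.48) → (126.81,117.22) (closed)

G21
G90
G0 X3.69 Y125.59
M3 S533
G1 X73.38 Y125.59 F1430
G1 X73.38 Y118.29
G1 X3.69 Y118.29
G1 X3.69 Y125.59
M5
G0 X62.99 Y138.05
M3 S533
G1 X76.97 Y138.05 F1430
G1 X76.97 Y67.98
G1 X62.99 Y67.98
G1 X62.99 Y138.05
M5
G0 X26.75 Y144.50
M3 S167
G1 X56.98 Y144.50 F4036
G1 X56.98 Y69.26
G1 X26.75 Y69.26
G1 X26.75 Y144.50
M5
G0 X126.81 Y117.22
M3 S167
G1 X123.48 Y133.96 F4036
G1 X114.00 Y148.16
G1 X99.80 Y157.64
G1 X83.06 Y160.97
G1 X66.32 Y157.64
G1 X52.12 Y148.16
G1 X42.64 Y133.96
G1 X39.31 Y117.22
G1 X42.64 Y100.48
G1 X52.12 Y86.28
G1 X66.32 Y76.80
G1 X83.06 Y73.47
G1 X99.80 Y76.80
G1 X114.00 Y86.28
G1 X123.48 Y100.48
G1 X126.81 Y117.22
M5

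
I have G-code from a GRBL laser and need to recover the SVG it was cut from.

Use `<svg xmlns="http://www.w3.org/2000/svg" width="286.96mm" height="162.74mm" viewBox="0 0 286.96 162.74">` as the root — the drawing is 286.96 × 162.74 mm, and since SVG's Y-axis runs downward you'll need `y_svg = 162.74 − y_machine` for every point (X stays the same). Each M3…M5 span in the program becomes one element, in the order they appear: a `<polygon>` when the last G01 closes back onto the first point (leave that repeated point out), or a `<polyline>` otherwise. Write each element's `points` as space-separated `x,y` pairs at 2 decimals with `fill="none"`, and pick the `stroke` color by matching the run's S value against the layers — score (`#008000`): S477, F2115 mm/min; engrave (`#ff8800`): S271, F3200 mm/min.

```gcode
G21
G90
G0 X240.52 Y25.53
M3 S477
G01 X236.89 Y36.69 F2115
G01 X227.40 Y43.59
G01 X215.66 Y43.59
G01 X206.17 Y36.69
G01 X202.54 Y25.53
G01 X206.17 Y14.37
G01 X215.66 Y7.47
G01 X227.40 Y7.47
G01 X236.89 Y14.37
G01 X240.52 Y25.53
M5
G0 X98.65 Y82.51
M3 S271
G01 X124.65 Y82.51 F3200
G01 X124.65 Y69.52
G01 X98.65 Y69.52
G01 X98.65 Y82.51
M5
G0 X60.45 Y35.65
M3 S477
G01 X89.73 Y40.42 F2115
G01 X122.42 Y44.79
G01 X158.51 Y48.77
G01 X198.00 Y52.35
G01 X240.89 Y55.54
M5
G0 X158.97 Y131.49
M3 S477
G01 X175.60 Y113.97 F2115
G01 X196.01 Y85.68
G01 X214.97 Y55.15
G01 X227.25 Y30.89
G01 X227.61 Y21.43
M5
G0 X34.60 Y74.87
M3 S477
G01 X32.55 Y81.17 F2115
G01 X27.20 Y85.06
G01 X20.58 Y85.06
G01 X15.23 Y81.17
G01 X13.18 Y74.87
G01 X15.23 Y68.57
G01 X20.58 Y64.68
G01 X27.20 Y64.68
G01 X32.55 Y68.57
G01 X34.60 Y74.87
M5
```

Each laser-on run becomes one SVG element. Flip Y back into SVG space with y_svg = 162.74 − y_machine.

Run 1: power S477 maps to stroke `#008000` (score). The run returns to its start, so emit a `<polygon>` with points (Y-flipped): 240.52,137.21 236.89,126.05 227.40,119.15 215.66,119.15 206.17,126.05 202.54,137.21 206.17,148.37 215.66,155.27 227.40,155.27 236.89,148.37.

Run 2: S271 ⇒ engrave layer `#ff8800`. The run returns to its start, so emit a `<polygon>` with points (Y-flipped): 98.65,80.23 124.65,80.23 124.65,93.22 98.65,93.22.

Run 3: power S477 maps to stroke `#008000` (score). The run is open, so emit a `<polyline>` with points (Y-flipped): 60.45,127.09 89.73,122.32 122.42,117.95 158.51,113.97 198.00,110.39 240.89,107.20.

Run 4: S477 ⇒ score layer `#008000`. The run is open, so emit a `<polyline>` with points (Y-flipped): 158.97,31.25 175.60,48.77 196.01,77.06 214.97,107.59 227.25,131.85 227.61,141.31.

Run 5: power S477 maps to stroke `#008000` (score). The run returns to its start, so emit a `<polygon>` with points (Y-flipped): 34.60,87.87 32.55,81.57 27.20,77.68 20.58,77.68 15.23,81.57 13.18,87.87 15.23,94.17 20.58,98.06 27.20,98.06 32.55,94.17.

<svg xmlns="http://www.w3.org/2000/svg" width="286.96mm" height="162.74mm" viewBox="0 0 286.96 162.74">
  <polygon points="240.52,137.21 236.89,126.05 227.40,119.15 215.66,119.15 206.17,126.05 202.54,137.21 206.17,148.37 215.66,155.27 227.40,155.27 236.89,148.37" fill="none" stroke="#008000"/>
  <polygon points="98.65,80.23 124.65,80.23 124.65,93.22 98.65,93.22" fill="none" stroke="#ff8800"/>
  <polyline points="60.45,127.09 89.73,122.32 122.42,117.95 158.51,113.97 198.00,110.39 240.89,107.20" fill="none" stroke="#008000"/>
  <polyline points="158.97,31.25 175.60,48.77 196.01,77.06 214.97,107.59 227.25,131.85 227.61,141.31" fill="none" stroke="#008000"/>
  <polygon points="34.60,87.87 32.55,81.57 27.20,77.68 20.58,77.68 15.23,81.57 13.18,87.87 15.23,94.17 20.58,98.06 27.20,98.06 32.55,94.17" fill="none" stroke="#008000"/>
</svg>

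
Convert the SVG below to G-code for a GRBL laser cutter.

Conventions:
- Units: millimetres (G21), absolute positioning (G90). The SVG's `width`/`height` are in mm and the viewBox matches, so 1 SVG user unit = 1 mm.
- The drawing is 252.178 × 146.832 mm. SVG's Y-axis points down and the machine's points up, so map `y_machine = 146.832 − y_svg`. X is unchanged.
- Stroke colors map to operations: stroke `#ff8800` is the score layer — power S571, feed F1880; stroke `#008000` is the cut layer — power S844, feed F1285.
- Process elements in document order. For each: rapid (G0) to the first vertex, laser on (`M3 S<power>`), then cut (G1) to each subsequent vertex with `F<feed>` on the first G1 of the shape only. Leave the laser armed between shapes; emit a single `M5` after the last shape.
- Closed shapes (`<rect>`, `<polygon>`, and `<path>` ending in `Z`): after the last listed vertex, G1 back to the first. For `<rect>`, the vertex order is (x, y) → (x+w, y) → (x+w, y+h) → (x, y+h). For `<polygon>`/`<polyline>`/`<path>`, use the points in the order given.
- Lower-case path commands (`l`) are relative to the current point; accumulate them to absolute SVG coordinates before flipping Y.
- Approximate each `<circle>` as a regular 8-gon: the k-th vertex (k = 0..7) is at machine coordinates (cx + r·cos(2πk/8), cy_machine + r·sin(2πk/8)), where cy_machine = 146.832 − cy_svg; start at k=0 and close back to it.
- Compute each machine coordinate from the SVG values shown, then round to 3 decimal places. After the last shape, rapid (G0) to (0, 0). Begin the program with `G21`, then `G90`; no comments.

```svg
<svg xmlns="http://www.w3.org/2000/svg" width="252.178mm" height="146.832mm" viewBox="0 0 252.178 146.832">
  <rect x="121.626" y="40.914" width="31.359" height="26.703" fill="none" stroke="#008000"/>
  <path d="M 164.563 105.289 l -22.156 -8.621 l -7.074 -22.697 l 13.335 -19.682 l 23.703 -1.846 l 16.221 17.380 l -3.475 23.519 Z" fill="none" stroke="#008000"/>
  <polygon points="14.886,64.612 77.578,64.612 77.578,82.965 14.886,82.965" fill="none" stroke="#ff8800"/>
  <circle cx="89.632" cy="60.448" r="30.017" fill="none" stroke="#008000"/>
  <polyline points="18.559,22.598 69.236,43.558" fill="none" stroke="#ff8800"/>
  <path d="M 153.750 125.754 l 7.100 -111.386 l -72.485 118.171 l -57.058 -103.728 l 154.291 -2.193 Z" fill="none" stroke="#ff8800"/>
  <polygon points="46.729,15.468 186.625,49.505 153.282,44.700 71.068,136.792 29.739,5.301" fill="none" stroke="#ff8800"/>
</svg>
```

Since the viewBox matches the mm dimensions, user units are millimetres directly. The only transform is the Y-flip y_m = 146.832 − y_svg.

Shape 1 is a rectangle drawn with `<rect>`. Its stroke #008000 means cut at S844, F1285. After flipping Y the toolpath is (121.626,105.918) → (152.985,105.918) → (152.985,79.215) → (121.626,79.215) → (121.626,105.918), returning to the start.

Shape 2 is a regular polygon drawn with `<path>`. Its stroke #008000 means cut at S844, F1285. After flipping Y the toolpath is (164.563,41.543) → (142.407,50.164) → (135.333,72.861) → (148.668,92.543) → (172.371,94.389) → (188.592,77.009) → (185.117,53.490) → (164.563,41.543), returning to the start.

Shape 3 is a rectangle drawn with `<polygon>`. Its stroke #ff8800 means score at S571, F1880. After flipping Y the toolpath is (14.886,82.220) → (77.578,82.220) → (77.578,63.867) → (14.886,63.867) → (14.886,82.220), returning to the start.

Shape 4 is a circle drawn with `<circle>`. Its stroke #008000 means cut at S844, F1285. After flipping Y the toolpath is (119.649,86.384) → (110.857,107.609) → (89.632,116.401) → (68.407,107.609) → (59.615,86.384) → (68.407,65.159) → (89.632,56.367) → (110.857,65.159) → (119.649,86.384), returning to the start.

Shape 5 is a line segment drawn with `<polyline>`. Its stroke #ff8800 means score at S571, F1880. After flipping Y the toolpath is (18.559,124.234) → (69.236,103.274).

Shape 6 is a closed polygon drawn with `<path>`. Its stroke #ff8800 means score at S571, F1880. After flipping Y the toolpath is (153.750,21.078) → (160.850,132.464) → (88.365,14.293) → (31.307,118.021) → (185.598,120.214) → (153.750,21.078), returning to the start.

Shape 7 is a closed polygon drawn with `<polygon>`. Its stroke #ff8800 means score at S571, F1880. After flipping Y the toolpath is (46.729,131.364) → (186.625,97.327) → (153.282,102.132) → (71.068,10.040) → (29.739,141.531) → (46.729,131.364), returning to the start.

G21
G90
G0 X121.626 Y105.918
M3 S844
G1 X152.985 Y105.918 F1285
G1 X152.985 Y79.215
G1 X121.626 Y79.215
G1 X121.626 Y105.918
G0 X164.563 Y41.543
M3 S844
G1 X142.407 Y50.164 F1285
G1 X135.333 Y72.861
G1 X148.668 Y92.543
G1 X172.371 Y94.389
G1 X188.592 Y77.009
G1 X185.117 Y53.490
G1 X164.563 Y41.543
G0 X14.886 Y82.220
M3 S571
G1 X77.578 Y82.220 F1880
G1 X77.578 Y63.867
G1 X14.886 Y63.867
G1 X14.886 Y82.220
G0 X119.649 Y86.384
M3 S844
G1 X110.857 Y107.609 F1285
G1 X89.632 Y116.401
G1 X68.407 Y107.609
G1 X59.615 Y86.384
G1 X68.407 Y65.159
G1 X89.632 Y56.367
G1 X110.857 Y65.159
G1 X119.649 Y86.384
G0 X18.559 Y124.234
M3 S571
G1 X69.236 Y103.274 F1880
G0 X153.750 Y21.078
M3 S571
G1 X160.850 Y132.464 F1880
G1 X88.365 Y14.293
G1 X31.307 Y118.021
G1 X185.598 Y120.214
G1 X153.750 Y21.078
G0 X46.729 Y131.364
M3 S571
G1 X186.625 Y97.327 F1880
G1 X153.282 Y102.132
G1 X71.068 Y10.040
G1 X29.739 Y141.531
G1 X46.729 Y131.364
M5
G0 X0.000 Y0.000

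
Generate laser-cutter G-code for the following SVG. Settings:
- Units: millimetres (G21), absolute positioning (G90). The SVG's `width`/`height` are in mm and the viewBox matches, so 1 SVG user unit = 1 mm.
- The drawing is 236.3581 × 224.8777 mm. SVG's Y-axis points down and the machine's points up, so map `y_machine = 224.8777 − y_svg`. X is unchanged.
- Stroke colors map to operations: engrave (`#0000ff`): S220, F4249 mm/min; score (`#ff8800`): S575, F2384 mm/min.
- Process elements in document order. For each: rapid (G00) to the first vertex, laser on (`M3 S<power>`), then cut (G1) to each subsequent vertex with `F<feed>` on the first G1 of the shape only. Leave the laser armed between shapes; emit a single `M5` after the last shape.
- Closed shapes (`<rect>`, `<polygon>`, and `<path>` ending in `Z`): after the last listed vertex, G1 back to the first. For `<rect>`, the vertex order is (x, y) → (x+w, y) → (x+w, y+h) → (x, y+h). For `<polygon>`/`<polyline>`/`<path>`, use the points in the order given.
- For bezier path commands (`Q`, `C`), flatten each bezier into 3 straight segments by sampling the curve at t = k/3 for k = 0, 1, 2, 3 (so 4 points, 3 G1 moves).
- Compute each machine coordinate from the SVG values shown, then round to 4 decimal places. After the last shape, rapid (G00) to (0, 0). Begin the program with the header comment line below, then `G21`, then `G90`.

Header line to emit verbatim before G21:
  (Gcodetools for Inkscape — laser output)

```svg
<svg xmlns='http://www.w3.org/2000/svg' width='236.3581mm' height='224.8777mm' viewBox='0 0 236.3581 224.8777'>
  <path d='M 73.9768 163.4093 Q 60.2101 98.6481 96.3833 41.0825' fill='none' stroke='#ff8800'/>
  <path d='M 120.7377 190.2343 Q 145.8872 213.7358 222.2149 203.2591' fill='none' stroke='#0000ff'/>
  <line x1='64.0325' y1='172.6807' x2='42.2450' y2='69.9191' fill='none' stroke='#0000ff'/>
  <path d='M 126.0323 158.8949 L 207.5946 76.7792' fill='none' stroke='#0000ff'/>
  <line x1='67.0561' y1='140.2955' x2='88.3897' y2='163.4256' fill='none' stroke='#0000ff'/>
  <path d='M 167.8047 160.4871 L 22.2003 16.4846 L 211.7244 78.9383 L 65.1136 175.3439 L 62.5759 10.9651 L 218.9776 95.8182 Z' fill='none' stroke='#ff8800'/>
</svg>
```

1 u = 1 mm; y_m = 224.8777 − y.

[1] `<path>` quadratic bezier, #ff8800→score S575 F2384: (73.9768,61.4684) → (70.3479,103.8430) → (77.8167,144.6186) → (96.3833,183.7952)

[2] `<path>` quadratic bezier, #0000ff→engrave S220 F4249: (120.7377,34.6434) → (143.1905,22.7511) → (177.0162,18.4095) → (222.2149,21.6186)

[3] `<line>` line segment, #0000ff→engrave S220 F4249: (64.0325,52.1970) → (42.2450,154.9586)

[4] `<path>` line segment, #0000ff→engrave S220 F4249: (126.0323,65.9828) → (207.5946,148.0985)

[5] `<line>` line segment, #0000ff→engrave S220 F4249: (67.0561,84.5822) → (88.3897,61.4521)

[6] `<path>` closed polygon, #ff8800→score S575 F2384: (167.8047,64.3906) → (22.2003,208.3931) → (211.7244,145.9394) → (65.1136,49.5338) → (62.5759,213.9126) → (218.9776,129.0595) → (167.8047,64.3906) (closed)

(Gcodetools for Inkscape — laser output)
G21
G90
G00 X73.9768 Y61.4684
M3 S575
G1 X70.3479 Y103.8430 F2384
G1 X77.8167 Y144.6186
G1 X96.3833 Y183.7952
G00 X120.7377 Y34.6434
M3 S220
G1 X143.1905 Y22.7511 F4249
G1 X177.0162 Y18.4095
G1 X222.2149 Y21.6186
G00 X64.0325 Y52.1970
M3 S220
G1 X42.2450 Y154.9586 F4249
G00 X126.0323 Y65.9828
M3 S220
G1 X207.5946 Y148.0985 F4249
G00 X67.0561 Y84.5822
M3 S220
G1 X88.3897 Y61.4521 F4249
G00 X167.8047 Y64.3906
M3 S575
G1 X22.2003 Y208.3931 F2384
G1 X211.7244 Y145.9394
G1 X65.1136 Y49.5338
G1 X62.5759 Y213.9126
G1 X218.9776 Y129.0595
G1 X167.8047 Y64.3906
M5
G00 X0.0000 Y0.0000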